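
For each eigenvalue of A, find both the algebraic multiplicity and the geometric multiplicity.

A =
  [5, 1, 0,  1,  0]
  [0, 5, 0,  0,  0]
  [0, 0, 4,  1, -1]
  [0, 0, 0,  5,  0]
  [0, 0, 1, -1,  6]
λ = 5: alg = 5, geom = 3

Step 1 — factor the characteristic polynomial to read off the algebraic multiplicities:
  χ_A(x) = (x - 5)^5

Step 2 — compute geometric multiplicities via the rank-nullity identity g(λ) = n − rank(A − λI):
  rank(A − (5)·I) = 2, so dim ker(A − (5)·I) = n − 2 = 3

Summary:
  λ = 5: algebraic multiplicity = 5, geometric multiplicity = 3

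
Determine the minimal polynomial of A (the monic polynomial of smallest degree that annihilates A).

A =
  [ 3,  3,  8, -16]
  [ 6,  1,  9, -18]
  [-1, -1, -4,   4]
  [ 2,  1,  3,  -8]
x^3 + 6*x^2 + 12*x + 8

The characteristic polynomial is χ_A(x) = (x + 2)^4, so the eigenvalues are known. The minimal polynomial is
  m_A(x) = Π_λ (x − λ)^{k_λ}
where k_λ is the size of the *largest* Jordan block for λ (equivalently, the smallest k with (A − λI)^k v = 0 for every generalised eigenvector v of λ).

  λ = -2: largest Jordan block has size 3, contributing (x + 2)^3

So m_A(x) = (x + 2)^3 = x^3 + 6*x^2 + 12*x + 8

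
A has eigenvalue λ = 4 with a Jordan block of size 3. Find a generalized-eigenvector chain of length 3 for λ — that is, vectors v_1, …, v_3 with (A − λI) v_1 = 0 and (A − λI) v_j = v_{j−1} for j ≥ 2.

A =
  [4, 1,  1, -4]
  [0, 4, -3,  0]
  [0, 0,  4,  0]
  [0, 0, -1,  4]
A Jordan chain for λ = 4 of length 3:
v_1 = (1, 0, 0, 0)ᵀ
v_2 = (1, -3, 0, -1)ᵀ
v_3 = (0, 0, 1, 0)ᵀ

Let N = A − (4)·I. We want v_3 with N^3 v_3 = 0 but N^2 v_3 ≠ 0; then v_{j-1} := N · v_j for j = 3, …, 2.

Pick v_3 = (0, 0, 1, 0)ᵀ.
Then v_2 = N · v_3 = (1, -3, 0, -1)ᵀ.
Then v_1 = N · v_2 = (1, 0, 0, 0)ᵀ.

Sanity check: (A − (4)·I) v_1 = (0, 0, 0, 0)ᵀ = 0. ✓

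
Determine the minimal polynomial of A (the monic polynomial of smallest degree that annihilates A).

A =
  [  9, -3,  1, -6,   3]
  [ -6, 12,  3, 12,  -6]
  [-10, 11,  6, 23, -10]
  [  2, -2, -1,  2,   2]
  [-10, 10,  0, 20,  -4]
x^4 - 19*x^3 + 126*x^2 - 324*x + 216

The characteristic polynomial is χ_A(x) = (x - 6)^4*(x - 1), so the eigenvalues are known. The minimal polynomial is
  m_A(x) = Π_λ (x − λ)^{k_λ}
where k_λ is the size of the *largest* Jordan block for λ (equivalently, the smallest k with (A − λI)^k v = 0 for every generalised eigenvector v of λ).

  λ = 1: largest Jordan block has size 1, contributing (x − 1)
  λ = 6: largest Jordan block has size 3, contributing (x − 6)^3

So m_A(x) = (x - 6)^3*(x - 1) = x^4 - 19*x^3 + 126*x^2 - 324*x + 216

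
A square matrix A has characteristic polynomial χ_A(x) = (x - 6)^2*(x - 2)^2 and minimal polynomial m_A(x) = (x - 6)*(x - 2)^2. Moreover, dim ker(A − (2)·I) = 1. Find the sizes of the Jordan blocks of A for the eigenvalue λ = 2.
Block sizes for λ = 2: [2]

Step 1 — from the characteristic polynomial, algebraic multiplicity of λ = 2 is 2. From dim ker(A − (2)·I) = 1, there are exactly 1 Jordan blocks for λ = 2.
Step 2 — from the minimal polynomial, the factor (x − 2)^2 tells us the largest block for λ = 2 has size 2.
Step 3 — with total size 2, 1 blocks, and largest block 2, the block sizes (in nonincreasing order) are [2].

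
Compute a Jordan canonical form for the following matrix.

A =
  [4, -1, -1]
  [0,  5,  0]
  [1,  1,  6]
J_2(5) ⊕ J_1(5)

The characteristic polynomial is
  det(x·I − A) = x^3 - 15*x^2 + 75*x - 125 = (x - 5)^3

Eigenvalues and multiplicities (the geometric multiplicity of λ is n − rank(A − λI), which equals the number of Jordan blocks for λ):
  λ = 5: algebraic multiplicity = 3, geometric multiplicity = 2

Determining the block sizes for each eigenvalue:
  λ = 5: 2 blocks summing to 3 forces exactly one block of size 2 and the rest size 1 → block sizes [2, 1]

Assembling the blocks gives a Jordan form
J =
  [5, 1, 0]
  [0, 5, 0]
  [0, 0, 5]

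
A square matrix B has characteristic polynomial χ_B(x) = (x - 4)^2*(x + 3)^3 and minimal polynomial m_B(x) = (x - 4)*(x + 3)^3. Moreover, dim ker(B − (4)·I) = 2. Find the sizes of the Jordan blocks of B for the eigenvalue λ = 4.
Block sizes for λ = 4: [1, 1]

Step 1 — from the characteristic polynomial, algebraic multiplicity of λ = 4 is 2. From dim ker(B − (4)·I) = 2, there are exactly 2 Jordan blocks for λ = 4.
Step 2 — from the minimal polynomial, the factor (x − 4) tells us the largest block for λ = 4 has size 1.
Step 3 — with total size 2, 2 blocks, and largest block 1, the block sizes (in nonincreasing order) are [1, 1].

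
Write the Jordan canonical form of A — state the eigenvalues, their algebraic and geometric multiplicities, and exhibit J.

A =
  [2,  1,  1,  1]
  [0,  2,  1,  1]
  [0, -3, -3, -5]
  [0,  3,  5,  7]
J_3(2) ⊕ J_1(2)

The characteristic polynomial is
  det(x·I − A) = x^4 - 8*x^3 + 24*x^2 - 32*x + 16 = (x - 2)^4

Eigenvalues and multiplicities (the geometric multiplicity of λ is n − rank(A − λI), which equals the number of Jordan blocks for λ):
  λ = 2: algebraic multiplicity = 4, geometric multiplicity = 2

Determining the block sizes for each eigenvalue:
  λ = 2: with am = 4 and gm = 2, the partition is not yet determined (e.g. several partitions of 4 into 2 parts exist). Let N = A − (2)·I. Computing rank(N^1) = 2, rank(N^2) = 1, rank(N^3) = 0; the number of blocks of size ≥ j is rank(N^{j−1}) − rank(N^j), giving [2, 1, 1]. So we have 1 block(s) of size 3, 1 block(s) of size 1 → block sizes [3, 1]

Assembling the blocks gives a Jordan form
J =
  [2, 1, 0, 0]
  [0, 2, 1, 0]
  [0, 0, 2, 0]
  [0, 0, 0, 2]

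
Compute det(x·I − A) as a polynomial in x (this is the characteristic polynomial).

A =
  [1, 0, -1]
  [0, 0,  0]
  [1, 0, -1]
x^3

Expanding det(x·I − A) (e.g. by cofactor expansion or by noting that A is similar to its Jordan form J, which has the same characteristic polynomial as A) gives
  χ_A(x) = x^3
which factors as x^3. The eigenvalues (with algebraic multiplicities) are λ = 0 with multiplicity 3.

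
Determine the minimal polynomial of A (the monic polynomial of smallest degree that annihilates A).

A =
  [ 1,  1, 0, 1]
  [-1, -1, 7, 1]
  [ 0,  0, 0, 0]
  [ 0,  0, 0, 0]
x^3

The characteristic polynomial is χ_A(x) = x^4, so the eigenvalues are known. The minimal polynomial is
  m_A(x) = Π_λ (x − λ)^{k_λ}
where k_λ is the size of the *largest* Jordan block for λ (equivalently, the smallest k with (A − λI)^k v = 0 for every generalised eigenvector v of λ).

  λ = 0: largest Jordan block has size 3, contributing (x − 0)^3

So m_A(x) = x^3 = x^3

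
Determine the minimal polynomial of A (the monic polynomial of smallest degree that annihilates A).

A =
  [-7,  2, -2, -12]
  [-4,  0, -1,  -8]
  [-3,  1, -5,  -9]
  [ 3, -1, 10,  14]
x^4 - 2*x^3 - 12*x^2 - 14*x - 5

The characteristic polynomial is χ_A(x) = (x - 5)*(x + 1)^3, so the eigenvalues are known. The minimal polynomial is
  m_A(x) = Π_λ (x − λ)^{k_λ}
where k_λ is the size of the *largest* Jordan block for λ (equivalently, the smallest k with (A − λI)^k v = 0 for every generalised eigenvector v of λ).

  λ = -1: largest Jordan block has size 3, contributing (x + 1)^3
  λ = 5: largest Jordan block has size 1, contributing (x − 5)

So m_A(x) = (x - 5)*(x + 1)^3 = x^4 - 2*x^3 - 12*x^2 - 14*x - 5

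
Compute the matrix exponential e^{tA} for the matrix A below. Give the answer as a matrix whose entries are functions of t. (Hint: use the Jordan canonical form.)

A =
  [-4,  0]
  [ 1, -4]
e^{tA} =
  [exp(-4*t), 0]
  [t*exp(-4*t), exp(-4*t)]

Strategy: write A = P · J · P⁻¹ where J is a Jordan canonical form, so e^{tA} = P · e^{tJ} · P⁻¹, and e^{tJ} can be computed block-by-block.

A has Jordan form
J =
  [-4,  1]
  [ 0, -4]
(up to reordering of blocks).

Per-block formulas:
  For a 2×2 Jordan block J_2(-4): exp(t · J_2(-4)) = e^(-4t)·(I + t·N), where N is the 2×2 nilpotent shift.

After assembling e^{tJ} and conjugating by P, we get:

e^{tA} =
  [exp(-4*t), 0]
  [t*exp(-4*t), exp(-4*t)]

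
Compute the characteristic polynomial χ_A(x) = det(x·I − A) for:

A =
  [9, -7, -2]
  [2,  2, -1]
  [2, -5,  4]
x^3 - 15*x^2 + 75*x - 125

Expanding det(x·I − A) (e.g. by cofactor expansion or by noting that A is similar to its Jordan form J, which has the same characteristic polynomial as A) gives
  χ_A(x) = x^3 - 15*x^2 + 75*x - 125
which factors as (x - 5)^3. The eigenvalues (with algebraic multiplicities) are λ = 5 with multiplicity 3.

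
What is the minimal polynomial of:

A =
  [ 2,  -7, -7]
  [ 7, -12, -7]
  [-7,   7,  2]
x^2 + 3*x - 10

The characteristic polynomial is χ_A(x) = (x - 2)*(x + 5)^2, so the eigenvalues are known. The minimal polynomial is
  m_A(x) = Π_λ (x − λ)^{k_λ}
where k_λ is the size of the *largest* Jordan block for λ (equivalently, the smallest k with (A − λI)^k v = 0 for every generalised eigenvector v of λ).

  λ = -5: largest Jordan block has size 1, contributing (x + 5)
  λ = 2: largest Jordan block has size 1, contributing (x − 2)

So m_A(x) = (x - 2)*(x + 5) = x^2 + 3*x - 10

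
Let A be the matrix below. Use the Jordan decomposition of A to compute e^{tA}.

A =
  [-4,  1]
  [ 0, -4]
e^{tA} =
  [exp(-4*t), t*exp(-4*t)]
  [0, exp(-4*t)]

Strategy: write A = P · J · P⁻¹ where J is a Jordan canonical form, so e^{tA} = P · e^{tJ} · P⁻¹, and e^{tJ} can be computed block-by-block.

A has Jordan form
J =
  [-4,  1]
  [ 0, -4]
(up to reordering of blocks).

Per-block formulas:
  For a 2×2 Jordan block J_2(-4): exp(t · J_2(-4)) = e^(-4t)·(I + t·N), where N is the 2×2 nilpotent shift.

After assembling e^{tJ} and conjugating by P, we get:

e^{tA} =
  [exp(-4*t), t*exp(-4*t)]
  [0, exp(-4*t)]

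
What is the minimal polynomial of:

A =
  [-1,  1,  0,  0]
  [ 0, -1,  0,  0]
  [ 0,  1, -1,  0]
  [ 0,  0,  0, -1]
x^2 + 2*x + 1

The characteristic polynomial is χ_A(x) = (x + 1)^4, so the eigenvalues are known. The minimal polynomial is
  m_A(x) = Π_λ (x − λ)^{k_λ}
where k_λ is the size of the *largest* Jordan block for λ (equivalently, the smallest k with (A − λI)^k v = 0 for every generalised eigenvector v of λ).

  λ = -1: largest Jordan block has size 2, contributing (x + 1)^2

So m_A(x) = (x + 1)^2 = x^2 + 2*x + 1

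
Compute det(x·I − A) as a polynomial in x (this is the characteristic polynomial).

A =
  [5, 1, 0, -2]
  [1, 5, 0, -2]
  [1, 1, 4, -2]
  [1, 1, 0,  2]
x^4 - 16*x^3 + 96*x^2 - 256*x + 256

Expanding det(x·I − A) (e.g. by cofactor expansion or by noting that A is similar to its Jordan form J, which has the same characteristic polynomial as A) gives
  χ_A(x) = x^4 - 16*x^3 + 96*x^2 - 256*x + 256
which factors as (x - 4)^4. The eigenvalues (with algebraic multiplicities) are λ = 4 with multiplicity 4.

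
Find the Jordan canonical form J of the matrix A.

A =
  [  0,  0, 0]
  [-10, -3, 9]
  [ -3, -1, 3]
J_3(0)

The characteristic polynomial is
  det(x·I − A) = x^3

Eigenvalues and multiplicities (the geometric multiplicity of λ is n − rank(A − λI), which equals the number of Jordan blocks for λ):
  λ = 0: algebraic multiplicity = 3, geometric multiplicity = 1

Determining the block sizes for each eigenvalue:
  λ = 0: one block (gm = 1), so the single block has size am = 3 → block sizes [3]

Assembling the blocks gives a Jordan form
J =
  [0, 1, 0]
  [0, 0, 1]
  [0, 0, 0]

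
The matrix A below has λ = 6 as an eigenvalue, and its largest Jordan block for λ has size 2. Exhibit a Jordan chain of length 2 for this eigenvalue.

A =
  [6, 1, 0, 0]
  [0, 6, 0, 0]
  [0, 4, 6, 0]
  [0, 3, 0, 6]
A Jordan chain for λ = 6 of length 2:
v_1 = (1, 0, 4, 3)ᵀ
v_2 = (0, 1, 0, 0)ᵀ

Let N = A − (6)·I. We want v_2 with N^2 v_2 = 0 but N^1 v_2 ≠ 0; then v_{j-1} := N · v_j for j = 2, …, 2.

Pick v_2 = (0, 1, 0, 0)ᵀ.
Then v_1 = N · v_2 = (1, 0, 4, 3)ᵀ.

Sanity check: (A − (6)·I) v_1 = (0, 0, 0, 0)ᵀ = 0. ✓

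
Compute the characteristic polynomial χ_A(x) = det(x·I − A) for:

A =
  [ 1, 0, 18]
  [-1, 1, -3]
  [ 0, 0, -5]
x^3 + 3*x^2 - 9*x + 5

Expanding det(x·I − A) (e.g. by cofactor expansion or by noting that A is similar to its Jordan form J, which has the same characteristic polynomial as A) gives
  χ_A(x) = x^3 + 3*x^2 - 9*x + 5
which factors as (x - 1)^2*(x + 5). The eigenvalues (with algebraic multiplicities) are λ = -5 with multiplicity 1, λ = 1 with multiplicity 2.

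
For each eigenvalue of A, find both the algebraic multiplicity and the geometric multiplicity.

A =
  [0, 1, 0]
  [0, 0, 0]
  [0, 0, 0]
λ = 0: alg = 3, geom = 2

Step 1 — factor the characteristic polynomial to read off the algebraic multiplicities:
  χ_A(x) = x^3

Step 2 — compute geometric multiplicities via the rank-nullity identity g(λ) = n − rank(A − λI):
  rank(A − (0)·I) = 1, so dim ker(A − (0)·I) = n − 1 = 2

Summary:
  λ = 0: algebraic multiplicity = 3, geometric multiplicity = 2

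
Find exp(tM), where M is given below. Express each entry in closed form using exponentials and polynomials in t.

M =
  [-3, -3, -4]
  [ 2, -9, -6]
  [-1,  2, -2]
e^{tM} =
  [2*exp(-4*t) - exp(-5*t), -t*exp(-5*t) - 2*exp(-4*t) + 2*exp(-5*t), -2*t*exp(-5*t) - 2*exp(-4*t) + 2*exp(-5*t)]
  [2*exp(-4*t) - 2*exp(-5*t), -2*t*exp(-5*t) - 2*exp(-4*t) + 3*exp(-5*t), -4*t*exp(-5*t) - 2*exp(-4*t) + 2*exp(-5*t)]
  [-exp(-4*t) + exp(-5*t), t*exp(-5*t) + exp(-4*t) - exp(-5*t), 2*t*exp(-5*t) + exp(-4*t)]

Strategy: write M = P · J · P⁻¹ where J is a Jordan canonical form, so e^{tM} = P · e^{tJ} · P⁻¹, and e^{tJ} can be computed block-by-block.

M has Jordan form
J =
  [-5,  1,  0]
  [ 0, -5,  0]
  [ 0,  0, -4]
(up to reordering of blocks).

Per-block formulas:
  For a 1×1 block at λ = -4: exp(t · [-4]) = [e^(-4t)].
  For a 2×2 Jordan block J_2(-5): exp(t · J_2(-5)) = e^(-5t)·(I + t·N), where N is the 2×2 nilpotent shift.

After assembling e^{tJ} and conjugating by P, we get:

e^{tM} =
  [2*exp(-4*t) - exp(-5*t), -t*exp(-5*t) - 2*exp(-4*t) + 2*exp(-5*t), -2*t*exp(-5*t) - 2*exp(-4*t) + 2*exp(-5*t)]
  [2*exp(-4*t) - 2*exp(-5*t), -2*t*exp(-5*t) - 2*exp(-4*t) + 3*exp(-5*t), -4*t*exp(-5*t) - 2*exp(-4*t) + 2*exp(-5*t)]
  [-exp(-4*t) + exp(-5*t), t*exp(-5*t) + exp(-4*t) - exp(-5*t), 2*t*exp(-5*t) + exp(-4*t)]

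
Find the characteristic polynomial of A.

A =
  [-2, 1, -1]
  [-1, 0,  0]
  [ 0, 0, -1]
x^3 + 3*x^2 + 3*x + 1

Expanding det(x·I − A) (e.g. by cofactor expansion or by noting that A is similar to its Jordan form J, which has the same characteristic polynomial as A) gives
  χ_A(x) = x^3 + 3*x^2 + 3*x + 1
which factors as (x + 1)^3. The eigenvalues (with algebraic multiplicities) are λ = -1 with multiplicity 3.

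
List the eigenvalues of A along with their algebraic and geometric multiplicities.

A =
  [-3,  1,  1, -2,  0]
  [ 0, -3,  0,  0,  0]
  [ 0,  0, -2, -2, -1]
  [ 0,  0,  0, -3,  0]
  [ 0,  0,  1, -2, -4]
λ = -3: alg = 5, geom = 3

Step 1 — factor the characteristic polynomial to read off the algebraic multiplicities:
  χ_A(x) = (x + 3)^5

Step 2 — compute geometric multiplicities via the rank-nullity identity g(λ) = n − rank(A − λI):
  rank(A − (-3)·I) = 2, so dim ker(A − (-3)·I) = n − 2 = 3

Summary:
  λ = -3: algebraic multiplicity = 5, geometric multiplicity = 3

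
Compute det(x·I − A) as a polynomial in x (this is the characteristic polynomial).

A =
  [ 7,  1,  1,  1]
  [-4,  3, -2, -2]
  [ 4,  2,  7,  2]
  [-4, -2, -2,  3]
x^4 - 20*x^3 + 150*x^2 - 500*x + 625

Expanding det(x·I − A) (e.g. by cofactor expansion or by noting that A is similar to its Jordan form J, which has the same characteristic polynomial as A) gives
  χ_A(x) = x^4 - 20*x^3 + 150*x^2 - 500*x + 625
which factors as (x - 5)^4. The eigenvalues (with algebraic multiplicities) are λ = 5 with multiplicity 4.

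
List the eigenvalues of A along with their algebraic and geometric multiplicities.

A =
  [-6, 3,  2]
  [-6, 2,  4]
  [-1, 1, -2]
λ = -2: alg = 3, geom = 1

Step 1 — factor the characteristic polynomial to read off the algebraic multiplicities:
  χ_A(x) = (x + 2)^3

Step 2 — compute geometric multiplicities via the rank-nullity identity g(λ) = n − rank(A − λI):
  rank(A − (-2)·I) = 2, so dim ker(A − (-2)·I) = n − 2 = 1

Summary:
  λ = -2: algebraic multiplicity = 3, geometric multiplicity = 1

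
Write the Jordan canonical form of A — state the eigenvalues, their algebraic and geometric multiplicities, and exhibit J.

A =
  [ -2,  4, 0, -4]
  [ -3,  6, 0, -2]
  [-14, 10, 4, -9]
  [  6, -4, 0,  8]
J_2(4) ⊕ J_2(4)

The characteristic polynomial is
  det(x·I − A) = x^4 - 16*x^3 + 96*x^2 - 256*x + 256 = (x - 4)^4

Eigenvalues and multiplicities (the geometric multiplicity of λ is n − rank(A − λI), which equals the number of Jordan blocks for λ):
  λ = 4: algebraic multiplicity = 4, geometric multiplicity = 2

Determining the block sizes for each eigenvalue:
  λ = 4: with am = 4 and gm = 2, the partition is not yet determined (e.g. several partitions of 4 into 2 parts exist). Let N = A − (4)·I. Computing rank(N^1) = 2, rank(N^2) = 0; the number of blocks of size ≥ j is rank(N^{j−1}) − rank(N^j), giving [2, 2]. So we have 2 block(s) of size 2 → block sizes [2, 2]

Assembling the blocks gives a Jordan form
J =
  [4, 1, 0, 0]
  [0, 4, 0, 0]
  [0, 0, 4, 1]
  [0, 0, 0, 4]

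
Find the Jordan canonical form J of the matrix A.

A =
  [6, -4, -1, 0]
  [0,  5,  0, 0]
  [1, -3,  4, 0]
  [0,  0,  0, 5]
J_3(5) ⊕ J_1(5)

The characteristic polynomial is
  det(x·I − A) = x^4 - 20*x^3 + 150*x^2 - 500*x + 625 = (x - 5)^4

Eigenvalues and multiplicities (the geometric multiplicity of λ is n − rank(A − λI), which equals the number of Jordan blocks for λ):
  λ = 5: algebraic multiplicity = 4, geometric multiplicity = 2

Determining the block sizes for each eigenvalue:
  λ = 5: with am = 4 and gm = 2, the partition is not yet determined (e.g. several partitions of 4 into 2 parts exist). Let N = A − (5)·I. Computing rank(N^1) = 2, rank(N^2) = 1, rank(N^3) = 0; the number of blocks of size ≥ j is rank(N^{j−1}) − rank(N^j), giving [2, 1, 1]. So we have 1 block(s) of size 3, 1 block(s) of size 1 → block sizes [3, 1]

Assembling the blocks gives a Jordan form
J =
  [5, 1, 0, 0]
  [0, 5, 1, 0]
  [0, 0, 5, 0]
  [0, 0, 0, 5]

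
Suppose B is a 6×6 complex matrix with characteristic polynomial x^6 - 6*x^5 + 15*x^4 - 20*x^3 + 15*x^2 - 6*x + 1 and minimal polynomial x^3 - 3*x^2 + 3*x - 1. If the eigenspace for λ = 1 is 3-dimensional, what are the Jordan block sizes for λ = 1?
Block sizes for λ = 1: [3, 2, 1]

Step 1 — from the characteristic polynomial, algebraic multiplicity of λ = 1 is 6. From dim ker(B − (1)·I) = 3, there are exactly 3 Jordan blocks for λ = 1.
Step 2 — from the minimal polynomial, the factor (x − 1)^3 tells us the largest block for λ = 1 has size 3.
Step 3 — with total size 6, 3 blocks, and largest block 3, the block sizes (in nonincreasing order) are [3, 2, 1].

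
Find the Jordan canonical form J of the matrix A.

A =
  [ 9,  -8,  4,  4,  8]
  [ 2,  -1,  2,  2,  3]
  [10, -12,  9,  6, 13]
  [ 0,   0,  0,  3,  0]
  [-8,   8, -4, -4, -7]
J_1(1) ⊕ J_2(3) ⊕ J_1(3) ⊕ J_1(3)

The characteristic polynomial is
  det(x·I − A) = x^5 - 13*x^4 + 66*x^3 - 162*x^2 + 189*x - 81 = (x - 3)^4*(x - 1)

Eigenvalues and multiplicities (the geometric multiplicity of λ is n − rank(A − λI), which equals the number of Jordan blocks for λ):
  λ = 1: algebraic multiplicity = 1, geometric multiplicity = 1
  λ = 3: algebraic multiplicity = 4, geometric multiplicity = 3

Determining the block sizes for each eigenvalue:
  λ = 1: one block (gm = 1), so the single block has size am = 1 → block sizes [1]
  λ = 3: 3 blocks summing to 4 forces exactly one block of size 2 and the rest size 1 → block sizes [2, 1, 1]

Assembling the blocks gives a Jordan form
J =
  [1, 0, 0, 0, 0]
  [0, 3, 1, 0, 0]
  [0, 0, 3, 0, 0]
  [0, 0, 0, 3, 0]
  [0, 0, 0, 0, 3]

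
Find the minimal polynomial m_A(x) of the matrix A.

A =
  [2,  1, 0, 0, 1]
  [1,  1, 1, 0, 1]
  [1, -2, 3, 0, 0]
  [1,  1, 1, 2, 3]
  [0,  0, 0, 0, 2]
x^3 - 6*x^2 + 12*x - 8

The characteristic polynomial is χ_A(x) = (x - 2)^5, so the eigenvalues are known. The minimal polynomial is
  m_A(x) = Π_λ (x − λ)^{k_λ}
where k_λ is the size of the *largest* Jordan block for λ (equivalently, the smallest k with (A − λI)^k v = 0 for every generalised eigenvector v of λ).

  λ = 2: largest Jordan block has size 3, contributing (x − 2)^3

So m_A(x) = (x - 2)^3 = x^3 - 6*x^2 + 12*x - 8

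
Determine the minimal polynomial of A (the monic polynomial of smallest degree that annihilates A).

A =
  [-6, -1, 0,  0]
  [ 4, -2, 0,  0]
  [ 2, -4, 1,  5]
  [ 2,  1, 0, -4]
x^3 + 7*x^2 + 8*x - 16

The characteristic polynomial is χ_A(x) = (x - 1)*(x + 4)^3, so the eigenvalues are known. The minimal polynomial is
  m_A(x) = Π_λ (x − λ)^{k_λ}
where k_λ is the size of the *largest* Jordan block for λ (equivalently, the smallest k with (A − λI)^k v = 0 for every generalised eigenvector v of λ).

  λ = -4: largest Jordan block has size 2, contributing (x + 4)^2
  λ = 1: largest Jordan block has size 1, contributing (x − 1)

So m_A(x) = (x - 1)*(x + 4)^2 = x^3 + 7*x^2 + 8*x - 16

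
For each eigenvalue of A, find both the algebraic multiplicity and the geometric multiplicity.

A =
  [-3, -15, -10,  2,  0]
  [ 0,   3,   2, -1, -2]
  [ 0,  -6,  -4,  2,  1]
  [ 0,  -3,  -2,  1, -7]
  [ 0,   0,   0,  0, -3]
λ = -3: alg = 2, geom = 1; λ = 0: alg = 3, geom = 2

Step 1 — factor the characteristic polynomial to read off the algebraic multiplicities:
  χ_A(x) = x^3*(x + 3)^2

Step 2 — compute geometric multiplicities via the rank-nullity identity g(λ) = n − rank(A − λI):
  rank(A − (-3)·I) = 4, so dim ker(A − (-3)·I) = n − 4 = 1
  rank(A − (0)·I) = 3, so dim ker(A − (0)·I) = n − 3 = 2

Summary:
  λ = -3: algebraic multiplicity = 2, geometric multiplicity = 1
  λ = 0: algebraic multiplicity = 3, geometric multiplicity = 2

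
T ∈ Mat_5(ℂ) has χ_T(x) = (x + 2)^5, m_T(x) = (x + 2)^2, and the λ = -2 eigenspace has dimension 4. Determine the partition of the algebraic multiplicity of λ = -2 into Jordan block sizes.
Block sizes for λ = -2: [2, 1, 1, 1]

Step 1 — from the characteristic polynomial, algebraic multiplicity of λ = -2 is 5. From dim ker(T − (-2)·I) = 4, there are exactly 4 Jordan blocks for λ = -2.
Step 2 — from the minimal polynomial, the factor (x + 2)^2 tells us the largest block for λ = -2 has size 2.
Step 3 — with total size 5, 4 blocks, and largest block 2, the block sizes (in nonincreasing order) are [2, 1, 1, 1].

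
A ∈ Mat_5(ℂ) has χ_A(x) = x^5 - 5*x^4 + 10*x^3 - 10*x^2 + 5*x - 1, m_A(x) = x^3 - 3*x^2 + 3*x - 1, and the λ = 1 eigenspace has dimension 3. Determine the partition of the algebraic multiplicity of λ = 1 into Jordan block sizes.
Block sizes for λ = 1: [3, 1, 1]

Step 1 — from the characteristic polynomial, algebraic multiplicity of λ = 1 is 5. From dim ker(A − (1)·I) = 3, there are exactly 3 Jordan blocks for λ = 1.
Step 2 — from the minimal polynomial, the factor (x − 1)^3 tells us the largest block for λ = 1 has size 3.
Step 3 — with total size 5, 3 blocks, and largest block 3, the block sizes (in nonincreasing order) are [3, 1, 1].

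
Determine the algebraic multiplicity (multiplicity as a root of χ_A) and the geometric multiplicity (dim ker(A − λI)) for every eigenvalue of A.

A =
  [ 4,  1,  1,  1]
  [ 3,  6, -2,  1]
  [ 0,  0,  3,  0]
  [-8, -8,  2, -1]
λ = 3: alg = 4, geom = 2

Step 1 — factor the characteristic polynomial to read off the algebraic multiplicities:
  χ_A(x) = (x - 3)^4

Step 2 — compute geometric multiplicities via the rank-nullity identity g(λ) = n − rank(A − λI):
  rank(A − (3)·I) = 2, so dim ker(A − (3)·I) = n − 2 = 2

Summary:
  λ = 3: algebraic multiplicity = 4, geometric multiplicity = 2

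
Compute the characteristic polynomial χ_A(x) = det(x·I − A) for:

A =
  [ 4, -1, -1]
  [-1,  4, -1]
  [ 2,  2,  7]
x^3 - 15*x^2 + 75*x - 125

Expanding det(x·I − A) (e.g. by cofactor expansion or by noting that A is similar to its Jordan form J, which has the same characteristic polynomial as A) gives
  χ_A(x) = x^3 - 15*x^2 + 75*x - 125
which factors as (x - 5)^3. The eigenvalues (with algebraic multiplicities) are λ = 5 with multiplicity 3.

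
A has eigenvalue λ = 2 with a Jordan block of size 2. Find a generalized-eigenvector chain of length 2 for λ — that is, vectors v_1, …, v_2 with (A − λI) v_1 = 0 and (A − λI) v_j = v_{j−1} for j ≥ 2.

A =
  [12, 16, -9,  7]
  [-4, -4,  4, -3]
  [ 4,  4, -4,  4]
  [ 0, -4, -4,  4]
A Jordan chain for λ = 2 of length 2:
v_1 = (10, -4, 4, 0)ᵀ
v_2 = (1, 0, 0, 0)ᵀ

Let N = A − (2)·I. We want v_2 with N^2 v_2 = 0 but N^1 v_2 ≠ 0; then v_{j-1} := N · v_j for j = 2, …, 2.

Pick v_2 = (1, 0, 0, 0)ᵀ.
Then v_1 = N · v_2 = (10, -4, 4, 0)ᵀ.

Sanity check: (A − (2)·I) v_1 = (0, 0, 0, 0)ᵀ = 0. ✓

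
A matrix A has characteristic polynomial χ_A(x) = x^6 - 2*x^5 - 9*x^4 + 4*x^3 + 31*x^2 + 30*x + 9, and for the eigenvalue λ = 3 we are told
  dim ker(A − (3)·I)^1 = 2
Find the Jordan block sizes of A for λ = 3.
Block sizes for λ = 3: [1, 1]

From the dimensions of kernels of powers, the number of Jordan blocks of size at least j is d_j − d_{j−1} where d_j = dim ker(N^j) (with d_0 = 0). Computing the differences gives [2].
The number of blocks of size exactly k is (#blocks of size ≥ k) − (#blocks of size ≥ k + 1), so the partition is: 2 block(s) of size 1.
In nonincreasing order the block sizes are [1, 1].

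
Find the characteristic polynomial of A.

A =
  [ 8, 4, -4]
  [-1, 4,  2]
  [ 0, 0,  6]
x^3 - 18*x^2 + 108*x - 216

Expanding det(x·I − A) (e.g. by cofactor expansion or by noting that A is similar to its Jordan form J, which has the same characteristic polynomial as A) gives
  χ_A(x) = x^3 - 18*x^2 + 108*x - 216
which factors as (x - 6)^3. The eigenvalues (with algebraic multiplicities) are λ = 6 with multiplicity 3.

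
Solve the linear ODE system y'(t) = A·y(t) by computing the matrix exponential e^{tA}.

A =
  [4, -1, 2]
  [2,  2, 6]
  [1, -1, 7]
e^{tA} =
  [exp(4*t), -t*exp(4*t), 2*t*exp(4*t)]
  [2*exp(5*t) - 2*exp(4*t), 2*t*exp(4*t) - 4*exp(5*t) + 5*exp(4*t), -4*t*exp(4*t) + 10*exp(5*t) - 10*exp(4*t)]
  [exp(5*t) - exp(4*t), t*exp(4*t) - 2*exp(5*t) + 2*exp(4*t), -2*t*exp(4*t) + 5*exp(5*t) - 4*exp(4*t)]

Strategy: write A = P · J · P⁻¹ where J is a Jordan canonical form, so e^{tA} = P · e^{tJ} · P⁻¹, and e^{tJ} can be computed block-by-block.

A has Jordan form
J =
  [4, 1, 0]
  [0, 4, 0]
  [0, 0, 5]
(up to reordering of blocks).

Per-block formulas:
  For a 1×1 block at λ = 5: exp(t · [5]) = [e^(5t)].
  For a 2×2 Jordan block J_2(4): exp(t · J_2(4)) = e^(4t)·(I + t·N), where N is the 2×2 nilpotent shift.

After assembling e^{tJ} and conjugating by P, we get:

e^{tA} =
  [exp(4*t), -t*exp(4*t), 2*t*exp(4*t)]
  [2*exp(5*t) - 2*exp(4*t), 2*t*exp(4*t) - 4*exp(5*t) + 5*exp(4*t), -4*t*exp(4*t) + 10*exp(5*t) - 10*exp(4*t)]
  [exp(5*t) - exp(4*t), t*exp(4*t) - 2*exp(5*t) + 2*exp(4*t), -2*t*exp(4*t) + 5*exp(5*t) - 4*exp(4*t)]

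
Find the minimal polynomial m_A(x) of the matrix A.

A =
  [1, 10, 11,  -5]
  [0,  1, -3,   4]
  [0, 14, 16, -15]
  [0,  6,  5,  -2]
x^4 - 16*x^3 + 90*x^2 - 200*x + 125

The characteristic polynomial is χ_A(x) = (x - 5)^3*(x - 1), so the eigenvalues are known. The minimal polynomial is
  m_A(x) = Π_λ (x − λ)^{k_λ}
where k_λ is the size of the *largest* Jordan block for λ (equivalently, the smallest k with (A − λI)^k v = 0 for every generalised eigenvector v of λ).

  λ = 1: largest Jordan block has size 1, contributing (x − 1)
  λ = 5: largest Jordan block has size 3, contributing (x − 5)^3

So m_A(x) = (x - 5)^3*(x - 1) = x^4 - 16*x^3 + 90*x^2 - 200*x + 125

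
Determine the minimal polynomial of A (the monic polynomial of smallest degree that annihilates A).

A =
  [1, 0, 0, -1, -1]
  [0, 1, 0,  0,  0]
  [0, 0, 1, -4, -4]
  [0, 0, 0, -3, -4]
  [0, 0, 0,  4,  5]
x^2 - 2*x + 1

The characteristic polynomial is χ_A(x) = (x - 1)^5, so the eigenvalues are known. The minimal polynomial is
  m_A(x) = Π_λ (x − λ)^{k_λ}
where k_λ is the size of the *largest* Jordan block for λ (equivalently, the smallest k with (A − λI)^k v = 0 for every generalised eigenvector v of λ).

  λ = 1: largest Jordan block has size 2, contributing (x − 1)^2

So m_A(x) = (x - 1)^2 = x^2 - 2*x + 1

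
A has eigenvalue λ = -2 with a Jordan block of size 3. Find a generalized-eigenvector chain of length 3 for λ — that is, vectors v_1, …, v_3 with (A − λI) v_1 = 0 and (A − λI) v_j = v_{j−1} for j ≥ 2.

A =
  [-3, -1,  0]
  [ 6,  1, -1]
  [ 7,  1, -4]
A Jordan chain for λ = -2 of length 3:
v_1 = (-5, 5, -15)ᵀ
v_2 = (-1, 6, 7)ᵀ
v_3 = (1, 0, 0)ᵀ

Let N = A − (-2)·I. We want v_3 with N^3 v_3 = 0 but N^2 v_3 ≠ 0; then v_{j-1} := N · v_j for j = 3, …, 2.

Pick v_3 = (1, 0, 0)ᵀ.
Then v_2 = N · v_3 = (-1, 6, 7)ᵀ.
Then v_1 = N · v_2 = (-5, 5, -15)ᵀ.

Sanity check: (A − (-2)·I) v_1 = (0, 0, 0)ᵀ = 0. ✓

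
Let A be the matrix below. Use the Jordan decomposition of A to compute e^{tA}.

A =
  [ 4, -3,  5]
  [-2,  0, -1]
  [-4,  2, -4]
e^{tA} =
  [t^2 + 4*t + 1, -t^2 - 3*t, 3*t^2/2 + 5*t]
  [-2*t^2 - 2*t, 2*t^2 + 1, -3*t^2 - t]
  [-2*t^2 - 4*t, 2*t^2 + 2*t, -3*t^2 - 4*t + 1]

Strategy: write A = P · J · P⁻¹ where J is a Jordan canonical form, so e^{tA} = P · e^{tJ} · P⁻¹, and e^{tJ} can be computed block-by-block.

A has Jordan form
J =
  [0, 1, 0]
  [0, 0, 1]
  [0, 0, 0]
(up to reordering of blocks).

Per-block formulas:
  For a 3×3 Jordan block J_3(0): exp(t · J_3(0)) = e^(0t)·(I + t·N + (t^2/2)·N^2), where N is the 3×3 nilpotent shift.

After assembling e^{tJ} and conjugating by P, we get:

e^{tA} =
  [t^2 + 4*t + 1, -t^2 - 3*t, 3*t^2/2 + 5*t]
  [-2*t^2 - 2*t, 2*t^2 + 1, -3*t^2 - t]
  [-2*t^2 - 4*t, 2*t^2 + 2*t, -3*t^2 - 4*t + 1]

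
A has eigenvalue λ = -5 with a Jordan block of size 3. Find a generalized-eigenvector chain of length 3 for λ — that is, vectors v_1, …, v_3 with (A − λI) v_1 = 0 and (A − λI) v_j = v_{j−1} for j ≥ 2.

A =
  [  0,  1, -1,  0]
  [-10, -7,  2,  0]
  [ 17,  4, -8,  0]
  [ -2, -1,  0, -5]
A Jordan chain for λ = -5 of length 3:
v_1 = (-2, 4, -6, 0)ᵀ
v_2 = (5, -10, 17, -2)ᵀ
v_3 = (1, 0, 0, 0)ᵀ

Let N = A − (-5)·I. We want v_3 with N^3 v_3 = 0 but N^2 v_3 ≠ 0; then v_{j-1} := N · v_j for j = 3, …, 2.

Pick v_3 = (1, 0, 0, 0)ᵀ.
Then v_2 = N · v_3 = (5, -10, 17, -2)ᵀ.
Then v_1 = N · v_2 = (-2, 4, -6, 0)ᵀ.

Sanity check: (A − (-5)·I) v_1 = (0, 0, 0, 0)ᵀ = 0. ✓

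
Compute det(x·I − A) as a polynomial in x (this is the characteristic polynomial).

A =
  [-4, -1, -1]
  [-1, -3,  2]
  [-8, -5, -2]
x^3 + 9*x^2 + 27*x + 27

Expanding det(x·I − A) (e.g. by cofactor expansion or by noting that A is similar to its Jordan form J, which has the same characteristic polynomial as A) gives
  χ_A(x) = x^3 + 9*x^2 + 27*x + 27
which factors as (x + 3)^3. The eigenvalues (with algebraic multiplicities) are λ = -3 with multiplicity 3.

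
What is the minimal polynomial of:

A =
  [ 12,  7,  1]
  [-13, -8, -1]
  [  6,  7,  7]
x^3 - 11*x^2 + 24*x + 36

The characteristic polynomial is χ_A(x) = (x - 6)^2*(x + 1), so the eigenvalues are known. The minimal polynomial is
  m_A(x) = Π_λ (x − λ)^{k_λ}
where k_λ is the size of the *largest* Jordan block for λ (equivalently, the smallest k with (A − λI)^k v = 0 for every generalised eigenvector v of λ).

  λ = -1: largest Jordan block has size 1, contributing (x + 1)
  λ = 6: largest Jordan block has size 2, contributing (x − 6)^2

So m_A(x) = (x - 6)^2*(x + 1) = x^3 - 11*x^2 + 24*x + 36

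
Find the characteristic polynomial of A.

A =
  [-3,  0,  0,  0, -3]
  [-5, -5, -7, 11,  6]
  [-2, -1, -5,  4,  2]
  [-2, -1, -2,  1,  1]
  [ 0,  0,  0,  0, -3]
x^5 + 15*x^4 + 90*x^3 + 270*x^2 + 405*x + 243

Expanding det(x·I − A) (e.g. by cofactor expansion or by noting that A is similar to its Jordan form J, which has the same characteristic polynomial as A) gives
  χ_A(x) = x^5 + 15*x^4 + 90*x^3 + 270*x^2 + 405*x + 243
which factors as (x + 3)^5. The eigenvalues (with algebraic multiplicities) are λ = -3 with multiplicity 5.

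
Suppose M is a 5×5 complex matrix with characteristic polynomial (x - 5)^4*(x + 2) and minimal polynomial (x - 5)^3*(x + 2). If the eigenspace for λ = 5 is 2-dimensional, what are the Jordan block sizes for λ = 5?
Block sizes for λ = 5: [3, 1]

Step 1 — from the characteristic polynomial, algebraic multiplicity of λ = 5 is 4. From dim ker(M − (5)·I) = 2, there are exactly 2 Jordan blocks for λ = 5.
Step 2 — from the minimal polynomial, the factor (x − 5)^3 tells us the largest block for λ = 5 has size 3.
Step 3 — with total size 4, 2 blocks, and largest block 3, the block sizes (in nonincreasing order) are [3, 1].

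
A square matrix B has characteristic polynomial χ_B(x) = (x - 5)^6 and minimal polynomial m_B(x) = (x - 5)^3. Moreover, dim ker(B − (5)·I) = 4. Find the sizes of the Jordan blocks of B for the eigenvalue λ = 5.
Block sizes for λ = 5: [3, 1, 1, 1]

Step 1 — from the characteristic polynomial, algebraic multiplicity of λ = 5 is 6. From dim ker(B − (5)·I) = 4, there are exactly 4 Jordan blocks for λ = 5.
Step 2 — from the minimal polynomial, the factor (x − 5)^3 tells us the largest block for λ = 5 has size 3.
Step 3 — with total size 6, 4 blocks, and largest block 3, the block sizes (in nonincreasing order) are [3, 1, 1, 1].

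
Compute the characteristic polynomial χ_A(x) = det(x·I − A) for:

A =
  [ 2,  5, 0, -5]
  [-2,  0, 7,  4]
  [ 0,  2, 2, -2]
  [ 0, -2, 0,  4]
x^4 - 8*x^3 + 24*x^2 - 32*x + 16

Expanding det(x·I − A) (e.g. by cofactor expansion or by noting that A is similar to its Jordan form J, which has the same characteristic polynomial as A) gives
  χ_A(x) = x^4 - 8*x^3 + 24*x^2 - 32*x + 16
which factors as (x - 2)^4. The eigenvalues (with algebraic multiplicities) are λ = 2 with multiplicity 4.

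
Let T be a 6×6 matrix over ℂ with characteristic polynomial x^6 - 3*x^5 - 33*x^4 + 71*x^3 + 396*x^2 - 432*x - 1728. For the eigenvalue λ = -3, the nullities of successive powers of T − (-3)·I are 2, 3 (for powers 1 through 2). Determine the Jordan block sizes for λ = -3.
Block sizes for λ = -3: [2, 1]

From the dimensions of kernels of powers, the number of Jordan blocks of size at least j is d_j − d_{j−1} where d_j = dim ker(N^j) (with d_0 = 0). Computing the differences gives [2, 1].
The number of blocks of size exactly k is (#blocks of size ≥ k) − (#blocks of size ≥ k + 1), so the partition is: 1 block(s) of size 1, 1 block(s) of size 2.
In nonincreasing order the block sizes are [2, 1].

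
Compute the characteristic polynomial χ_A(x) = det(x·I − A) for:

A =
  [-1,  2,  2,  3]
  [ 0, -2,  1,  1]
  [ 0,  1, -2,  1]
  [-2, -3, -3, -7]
x^4 + 12*x^3 + 54*x^2 + 108*x + 81

Expanding det(x·I − A) (e.g. by cofactor expansion or by noting that A is similar to its Jordan form J, which has the same characteristic polynomial as A) gives
  χ_A(x) = x^4 + 12*x^3 + 54*x^2 + 108*x + 81
which factors as (x + 3)^4. The eigenvalues (with algebraic multiplicities) are λ = -3 with multiplicity 4.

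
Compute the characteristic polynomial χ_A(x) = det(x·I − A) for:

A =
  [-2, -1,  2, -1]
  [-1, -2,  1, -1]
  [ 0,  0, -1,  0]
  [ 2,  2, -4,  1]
x^4 + 4*x^3 + 6*x^2 + 4*x + 1

Expanding det(x·I − A) (e.g. by cofactor expansion or by noting that A is similar to its Jordan form J, which has the same characteristic polynomial as A) gives
  χ_A(x) = x^4 + 4*x^3 + 6*x^2 + 4*x + 1
which factors as (x + 1)^4. The eigenvalues (with algebraic multiplicities) are λ = -1 with multiplicity 4.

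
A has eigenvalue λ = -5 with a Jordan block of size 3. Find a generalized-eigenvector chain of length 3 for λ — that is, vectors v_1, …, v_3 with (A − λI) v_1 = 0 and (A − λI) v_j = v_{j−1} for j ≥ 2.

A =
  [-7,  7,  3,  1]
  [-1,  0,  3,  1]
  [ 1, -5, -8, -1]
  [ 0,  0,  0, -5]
A Jordan chain for λ = -5 of length 3:
v_1 = (6, 3, -3, 0)ᵀ
v_2 = (7, 5, -5, 0)ᵀ
v_3 = (0, 1, 0, 0)ᵀ

Let N = A − (-5)·I. We want v_3 with N^3 v_3 = 0 but N^2 v_3 ≠ 0; then v_{j-1} := N · v_j for j = 3, …, 2.

Pick v_3 = (0, 1, 0, 0)ᵀ.
Then v_2 = N · v_3 = (7, 5, -5, 0)ᵀ.
Then v_1 = N · v_2 = (6, 3, -3, 0)ᵀ.

Sanity check: (A − (-5)·I) v_1 = (0, 0, 0, 0)ᵀ = 0. ✓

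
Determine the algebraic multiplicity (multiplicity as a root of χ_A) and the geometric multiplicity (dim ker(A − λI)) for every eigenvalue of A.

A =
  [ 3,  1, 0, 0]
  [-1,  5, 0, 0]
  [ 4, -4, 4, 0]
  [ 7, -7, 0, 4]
λ = 4: alg = 4, geom = 3

Step 1 — factor the characteristic polynomial to read off the algebraic multiplicities:
  χ_A(x) = (x - 4)^4

Step 2 — compute geometric multiplicities via the rank-nullity identity g(λ) = n − rank(A − λI):
  rank(A − (4)·I) = 1, so dim ker(A − (4)·I) = n − 1 = 3

Summary:
  λ = 4: algebraic multiplicity = 4, geometric multiplicity = 3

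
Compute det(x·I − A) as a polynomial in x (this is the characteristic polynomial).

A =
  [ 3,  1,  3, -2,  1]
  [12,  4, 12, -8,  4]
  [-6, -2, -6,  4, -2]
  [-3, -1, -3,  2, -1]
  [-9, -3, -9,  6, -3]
x^5

Expanding det(x·I − A) (e.g. by cofactor expansion or by noting that A is similar to its Jordan form J, which has the same characteristic polynomial as A) gives
  χ_A(x) = x^5
which factors as x^5. The eigenvalues (with algebraic multiplicities) are λ = 0 with multiplicity 5.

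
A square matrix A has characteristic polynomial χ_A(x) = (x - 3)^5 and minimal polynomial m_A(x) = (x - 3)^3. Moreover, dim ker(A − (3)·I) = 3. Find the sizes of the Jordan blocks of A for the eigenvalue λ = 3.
Block sizes for λ = 3: [3, 1, 1]

Step 1 — from the characteristic polynomial, algebraic multiplicity of λ = 3 is 5. From dim ker(A − (3)·I) = 3, there are exactly 3 Jordan blocks for λ = 3.
Step 2 — from the minimal polynomial, the factor (x − 3)^3 tells us the largest block for λ = 3 has size 3.
Step 3 — with total size 5, 3 blocks, and largest block 3, the block sizes (in nonincreasing order) are [3, 1, 1].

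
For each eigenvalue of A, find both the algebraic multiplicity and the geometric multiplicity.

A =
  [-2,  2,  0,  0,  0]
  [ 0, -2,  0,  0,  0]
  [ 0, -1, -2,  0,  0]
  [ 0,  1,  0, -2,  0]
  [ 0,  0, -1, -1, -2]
λ = -2: alg = 5, geom = 3

Step 1 — factor the characteristic polynomial to read off the algebraic multiplicities:
  χ_A(x) = (x + 2)^5

Step 2 — compute geometric multiplicities via the rank-nullity identity g(λ) = n − rank(A − λI):
  rank(A − (-2)·I) = 2, so dim ker(A − (-2)·I) = n − 2 = 3

Summary:
  λ = -2: algebraic multiplicity = 5, geometric multiplicity = 3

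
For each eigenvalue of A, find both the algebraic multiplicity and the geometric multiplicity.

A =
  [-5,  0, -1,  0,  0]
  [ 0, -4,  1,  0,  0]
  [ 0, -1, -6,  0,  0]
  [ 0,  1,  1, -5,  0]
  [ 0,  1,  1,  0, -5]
λ = -5: alg = 5, geom = 3

Step 1 — factor the characteristic polynomial to read off the algebraic multiplicities:
  χ_A(x) = (x + 5)^5

Step 2 — compute geometric multiplicities via the rank-nullity identity g(λ) = n − rank(A − λI):
  rank(A − (-5)·I) = 2, so dim ker(A − (-5)·I) = n − 2 = 3

Summary:
  λ = -5: algebraic multiplicity = 5, geometric multiplicity = 3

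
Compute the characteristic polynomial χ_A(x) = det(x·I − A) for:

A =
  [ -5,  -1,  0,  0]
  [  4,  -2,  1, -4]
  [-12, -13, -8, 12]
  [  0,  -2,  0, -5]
x^4 + 20*x^3 + 150*x^2 + 500*x + 625

Expanding det(x·I − A) (e.g. by cofactor expansion or by noting that A is similar to its Jordan form J, which has the same characteristic polynomial as A) gives
  χ_A(x) = x^4 + 20*x^3 + 150*x^2 + 500*x + 625
which factors as (x + 5)^4. The eigenvalues (with algebraic multiplicities) are λ = -5 with multiplicity 4.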